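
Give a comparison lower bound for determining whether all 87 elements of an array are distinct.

In the algebraic decision-tree model, the YES region for element distinctness on 87 elements has 87! connected components (one per ordering). Ben-Or's theorem then gives a lower bound of Omega(log(n!)) = Omega(n log n).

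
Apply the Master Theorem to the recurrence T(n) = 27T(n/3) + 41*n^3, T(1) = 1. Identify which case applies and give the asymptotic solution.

a=27, b=3, f(n)=41*n^3.
log_3(27) = 3, so n^(log_b(a)) = n^3.
f(n) = Theta(n^3), so Case 2 applies.
T(n) = Theta(n^3 log n).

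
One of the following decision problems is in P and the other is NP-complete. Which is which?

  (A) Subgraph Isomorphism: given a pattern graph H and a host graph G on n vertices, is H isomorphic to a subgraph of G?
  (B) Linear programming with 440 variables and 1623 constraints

(A) is NP-complete: generalizes Clique and Hamiltonian Path (pattern size is part of the input).
(B) is P: the ellipsoid and interior-point methods run in polynomial time.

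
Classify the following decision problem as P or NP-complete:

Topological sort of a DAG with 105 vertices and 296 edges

This problem is in P: DFS-based topological sort runs in O(V+E).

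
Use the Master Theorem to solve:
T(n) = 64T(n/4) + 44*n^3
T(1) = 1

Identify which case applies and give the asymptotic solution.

a=64, b=4, f(n)=44*n^3.
log_4(64) = 3, so n^(log_b(a)) = n^3.
f(n) = Theta(n^3), so Case 2 applies.
T(n) = Theta(n^3 log n).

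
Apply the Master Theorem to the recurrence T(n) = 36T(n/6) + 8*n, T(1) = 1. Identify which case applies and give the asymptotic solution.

a=36, b=6, f(n)=8*n.
log_6(36) = 2 > 1.
Since f(n) = O(n^1) is polynomially smaller than n^2, Case 1 applies.
T(n) = Theta(n^2).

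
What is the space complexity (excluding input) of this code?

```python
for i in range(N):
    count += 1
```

Space complexity: O(1).
Only a constant amount of auxiliary storage is used; nothing grows with n.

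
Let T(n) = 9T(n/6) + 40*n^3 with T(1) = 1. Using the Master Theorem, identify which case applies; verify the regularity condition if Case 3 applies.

a=9, b=6, f(n)=40*n^3.
log_6(9) = 1.226 < 3.
f(n) = Omega(n^(1.226+epsilon)) for some epsilon > 0, so Case 3 is the candidate.
Regularity: a*f(n/b) = 9*40*(n/6)^3 = (9/216)*40*n^3 <= c*f(n) with c = 9/216 < 1. Satisfied.
Case 3: T(n) = Theta(n^3).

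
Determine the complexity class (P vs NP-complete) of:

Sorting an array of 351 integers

This problem is in P: merge sort runs in O(n log n).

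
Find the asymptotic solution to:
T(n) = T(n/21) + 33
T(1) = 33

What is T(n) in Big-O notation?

Each step divides n by 21 and adds 33. After log_21(n) steps, T(n) = O(log n).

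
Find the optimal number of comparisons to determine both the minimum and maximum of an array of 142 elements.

Naive approach: 282 comparisons (141 for max + 141 for min).
Optimal: Compare elements in pairs first (floor(n/2) = 71 comparisons), then find max among winners and min among losers (70 comparisons each).
Total: ceil(3n/2) - 2 = 211 comparisons. An adversary argument shows this is also a lower bound.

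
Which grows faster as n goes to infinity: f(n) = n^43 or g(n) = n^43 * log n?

g(n) = n^43 * log n grows faster: extra log n factor -> infinity.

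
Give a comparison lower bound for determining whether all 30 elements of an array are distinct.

In the algebraic decision-tree model, the YES region for element distinctness on 30 elements has 30! connected components (one per ordering). Ben-Or's theorem then gives a lower bound of Omega(log(n!)) = Omega(n log n).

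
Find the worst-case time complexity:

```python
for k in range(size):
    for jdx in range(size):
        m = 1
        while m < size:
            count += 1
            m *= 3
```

Time complexity: O(n^2 log n).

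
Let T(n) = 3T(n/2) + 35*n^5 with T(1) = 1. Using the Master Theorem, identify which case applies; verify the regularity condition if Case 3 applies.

a=3, b=2, f(n)=35*n^5.
log_2(3) = 1.585 < 5.
f(n) = Omega(n^(1.585+epsilon)) for some epsilon > 0, so Case 3 is the candidate.
Regularity: a*f(n/b) = 3*35*(n/2)^5 = (3/32)*35*n^5 <= c*f(n) with c = 3/32 < 1. Satisfied.
Case 3: T(n) = Theta(n^5).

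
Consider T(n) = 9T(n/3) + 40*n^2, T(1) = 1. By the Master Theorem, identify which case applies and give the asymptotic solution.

a=9, b=3, f(n)=40*n^2.
log_3(9) = 2, so n^(log_b(a)) = n^2.
f(n) = Theta(n^2), so Case 2 applies.
T(n) = Theta(n^2 log n).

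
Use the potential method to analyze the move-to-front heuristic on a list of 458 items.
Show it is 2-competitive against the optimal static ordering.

Let Phi = number of inversions between the MTF list and the optimal static list (0 <= Phi <= C(458,2)). Accessing an element at MTF position k and optimal position j: the move-to-front destroys all k-1 inversions in front of it that are not in front in optimal (>= k-j of them) and creates at most j-1 new ones. Amortized cost <= k + (j-1) - (k-j) = 2j - 1 <= 2 * optimal cost.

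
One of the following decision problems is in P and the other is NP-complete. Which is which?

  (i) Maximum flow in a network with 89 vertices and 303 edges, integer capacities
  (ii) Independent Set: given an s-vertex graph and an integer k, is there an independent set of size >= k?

(i) is P: Edmonds-Karp / push-relabel run in polynomial time.
(ii) is NP-complete: complement of Clique (with k part of the input).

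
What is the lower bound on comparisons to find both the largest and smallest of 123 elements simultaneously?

Pair elements first (floor(123/2) comparisons), then find max among winners and min among losers. Total: ceil(3*123/2) - 2 = 183 comparisons.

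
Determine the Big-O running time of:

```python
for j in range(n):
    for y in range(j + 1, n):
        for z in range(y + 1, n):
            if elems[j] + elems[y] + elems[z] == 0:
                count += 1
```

Time complexity: O(n^3).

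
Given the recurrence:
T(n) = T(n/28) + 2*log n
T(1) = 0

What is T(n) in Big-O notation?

Each of the log_28(n) levels adds O(log n). T(n) = O(log^2 n).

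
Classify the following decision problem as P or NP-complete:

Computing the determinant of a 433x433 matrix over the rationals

This problem is in P: Gaussian elimination runs in O(n^3).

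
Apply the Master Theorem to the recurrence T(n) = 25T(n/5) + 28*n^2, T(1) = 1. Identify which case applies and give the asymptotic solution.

a=25, b=5, f(n)=28*n^2.
log_5(25) = 2, so n^(log_b(a)) = n^2.
f(n) = Theta(n^2), so Case 2 applies.
T(n) = Theta(n^2 log n).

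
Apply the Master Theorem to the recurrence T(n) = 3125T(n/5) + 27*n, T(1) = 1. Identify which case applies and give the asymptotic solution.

a=3125, b=5, f(n)=27*n.
log_5(3125) = 5 > 1.
Since f(n) = O(n^1) is polynomially smaller than n^5, Case 1 applies.
T(n) = Theta(n^5).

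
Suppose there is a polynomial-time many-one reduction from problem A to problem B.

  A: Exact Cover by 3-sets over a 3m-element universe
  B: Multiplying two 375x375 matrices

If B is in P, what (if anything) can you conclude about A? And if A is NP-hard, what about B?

A poly-time reduction A <=_p B means any A-instance can be transformed to a B-instance in poly time.
If B is in P: compose the reduction with B's poly-time algorithm to solve A in poly time, so A is in P.
If A is NP-hard: every NP problem reduces to A, which reduces to B; composing reductions, every NP problem reduces to B, so B is NP-hard.
(Here in fact A is NP-complete and B is in P, so no such reduction is known -- its existence would imply P = NP; the analysis concerns only what the assumed reduction would or would not let you conclude.)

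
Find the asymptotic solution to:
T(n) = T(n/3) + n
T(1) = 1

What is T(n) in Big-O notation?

Geometric series: n*(1 + 1/3 + 1/3^2 + ...) = O(n). T(n) = O(n).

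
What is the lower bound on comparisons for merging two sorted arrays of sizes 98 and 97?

Adversary argument: with sizes 98 and 97 (differing by at most 1), interleave the two arrays so that every consecutive pair in the output comes from different inputs. Then each of the 194 adjacent output pairs must be directly compared, or the algorithm cannot determine their relative order. So 194 comparisons are necessary; standard merge achieves this.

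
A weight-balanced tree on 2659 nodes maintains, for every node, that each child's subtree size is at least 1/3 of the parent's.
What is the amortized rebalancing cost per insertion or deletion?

With balance ratio 1/3, tree height is O(log_{3/1}(2659)) = O(log n). A rebalance at a node of size s costs O(s) but requires Omega(s) updates in that subtree to retrigger. Summed over the O(log n) ancestors of the touched leaf, amortized rebalancing is O(log n).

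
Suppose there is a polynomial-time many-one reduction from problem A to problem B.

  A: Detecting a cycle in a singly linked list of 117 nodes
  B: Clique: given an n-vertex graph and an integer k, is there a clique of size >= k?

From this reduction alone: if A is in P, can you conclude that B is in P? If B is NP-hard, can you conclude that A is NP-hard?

A poly-time reduction A <=_p B transfers tractability DOWN (B easy => A easy) and hardness UP (A hard => B hard), not the reverse.
From A in P, the reduction alone does NOT give B in P: any problem in P trivially reduces to SAT, yet SAT is not known to be in P.
From B NP-hard, the reduction alone does NOT give A NP-hard: again, easy problems reduce to hard ones.
(Here in fact A is P and B is NP-complete.)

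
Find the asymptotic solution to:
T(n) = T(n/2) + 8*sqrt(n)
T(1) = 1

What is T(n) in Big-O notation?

Each level contributes sqrt(n/2^k). Geometric series with ratio 1/sqrt(2) < 1 sums to O(sqrt(n)).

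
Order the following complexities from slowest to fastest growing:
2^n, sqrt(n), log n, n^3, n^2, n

Ordered by growth rate: log n < sqrt(n) < n < n^2 < n^3 < 2^n.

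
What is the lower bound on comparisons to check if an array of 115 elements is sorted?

To verify 115 elements are sorted, we must compare each consecutive pair. Skipping any pair allows an adversary to swap them. Therefore 114 comparisons are necessary and sufficient.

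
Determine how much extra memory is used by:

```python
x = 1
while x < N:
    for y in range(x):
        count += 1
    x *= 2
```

Space complexity: O(1).
Only a constant amount of auxiliary storage is used; nothing grows with n.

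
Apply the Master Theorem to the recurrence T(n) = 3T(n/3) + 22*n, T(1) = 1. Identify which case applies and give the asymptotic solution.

a=3, b=3, f(n)=22*n.
log_3(3) = 1, so n^(log_b(a)) = n.
f(n) = Theta(n), so Case 2 applies.
T(n) = Theta(n log n).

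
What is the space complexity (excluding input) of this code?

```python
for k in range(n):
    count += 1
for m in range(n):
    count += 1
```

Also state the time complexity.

Space complexity: O(1).
Only a constant amount of auxiliary storage is used; nothing grows with n.
Time complexity: O(n).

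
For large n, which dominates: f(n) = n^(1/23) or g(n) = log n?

f(n) = n^(1/23) grows faster: any positive power of n dominates log n.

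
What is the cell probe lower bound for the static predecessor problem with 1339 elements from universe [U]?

The Patrascu-Thorup lower bound shows any data structure on n = 1339 elements using O(n * polylog(n)) space requires Omega(log log U) query time. van Emde Boas trees achieve O(log log U) with O(U) space.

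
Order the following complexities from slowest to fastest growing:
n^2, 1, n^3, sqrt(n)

Ordered by growth rate: 1 < sqrt(n) < n^2 < n^3.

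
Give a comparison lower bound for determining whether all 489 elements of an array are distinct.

In the algebraic decision-tree model, the YES region for element distinctness on 489 elements has 489! connected components (one per ordering). Ben-Or's theorem then gives a lower bound of Omega(log(n!)) = Omega(n log n).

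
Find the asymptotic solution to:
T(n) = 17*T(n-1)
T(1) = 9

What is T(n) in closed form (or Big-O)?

Each step multiplies by 17. T(n) = T(1)*17^(n-1) = 9*17^(n-1).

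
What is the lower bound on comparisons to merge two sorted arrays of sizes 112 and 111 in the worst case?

Adversary: with |112 - 111| <= 1 the inputs can be fully interleaved so that every adjacent pair in the merged output comes from different arrays. Then each of the 222 adjacent pairs must be directly compared, or the algorithm cannot determine their relative order. Standard merge meets this bound.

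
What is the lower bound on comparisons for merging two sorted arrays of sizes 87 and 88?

Adversary argument: with sizes 87 and 88 (differing by at most 1), interleave the two arrays so that every consecutive pair in the output comes from different inputs. Then each of the 174 adjacent output pairs must be directly compared, or the algorithm cannot determine their relative order. So 174 comparisons are necessary; standard merge achieves this.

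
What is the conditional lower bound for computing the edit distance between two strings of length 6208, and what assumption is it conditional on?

Under SETH (the Strong Exponential Time Hypothesis), edit distance on length-6208 strings cannot be computed in O(n^(2-epsilon)) time for any epsilon > 0 (Backurs-Indyk). The reduction is from CNF-SAT via the orthogonal vectors problem.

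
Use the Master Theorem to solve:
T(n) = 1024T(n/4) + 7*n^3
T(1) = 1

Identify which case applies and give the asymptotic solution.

a=1024, b=4, f(n)=7*n^3.
log_4(1024) = 5 > 3.
Since f(n) = O(n^3) is polynomially smaller than n^5, Case 1 applies.
T(n) = Theta(n^5).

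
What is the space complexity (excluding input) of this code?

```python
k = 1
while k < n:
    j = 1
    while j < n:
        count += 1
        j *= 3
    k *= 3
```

Space complexity: O(1).
Only a constant amount of auxiliary storage is used; nothing grows with n.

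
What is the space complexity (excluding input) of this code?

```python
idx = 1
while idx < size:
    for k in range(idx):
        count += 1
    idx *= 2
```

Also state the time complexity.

Space complexity: O(1).
Only a constant amount of auxiliary storage is used; nothing grows with n.
Time complexity: O(n).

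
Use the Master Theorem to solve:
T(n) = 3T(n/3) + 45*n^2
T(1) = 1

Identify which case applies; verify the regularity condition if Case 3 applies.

a=3, b=3, f(n)=45*n^2.
log_3(3) = 1 < 2.
f(n) = Omega(n^(1+epsilon)) for some epsilon > 0, so Case 3 is the candidate.
Regularity: a*f(n/b) = 3*45*(n/3)^2 = (3/9)*45*n^2 <= c*f(n) with c = 3/9 < 1. Satisfied.
Case 3: T(n) = Theta(n^2).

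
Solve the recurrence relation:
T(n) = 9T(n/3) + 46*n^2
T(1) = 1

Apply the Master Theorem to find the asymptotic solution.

a=9, b=3, f(n)=46*n^2. log_3(9) = 2. Case 2: T(n) = O(n^2 log n).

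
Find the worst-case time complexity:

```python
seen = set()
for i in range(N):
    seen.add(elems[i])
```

Time complexity: O(n).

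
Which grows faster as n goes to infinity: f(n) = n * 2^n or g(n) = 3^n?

g(n) = 3^n grows faster: 3^n / (n 2^n) = (3/2)^n / n -> infinity since 3/2 > 1.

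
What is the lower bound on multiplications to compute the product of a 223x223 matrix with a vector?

A 223x223 matrix-vector product has 223 inner products of length 223. Output depends on all 223^2 = 49729 matrix entries. At least 49729 multiplications needed.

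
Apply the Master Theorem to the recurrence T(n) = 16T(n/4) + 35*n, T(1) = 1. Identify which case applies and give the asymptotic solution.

a=16, b=4, f(n)=35*n.
log_4(16) = 2 > 1.
Since f(n) = O(n^1) is polynomially smaller than n^2, Case 1 applies.
T(n) = Theta(n^2).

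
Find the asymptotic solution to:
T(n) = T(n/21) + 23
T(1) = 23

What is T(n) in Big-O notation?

Each step divides n by 21 and adds 23. After log_21(n) steps, T(n) = O(log n).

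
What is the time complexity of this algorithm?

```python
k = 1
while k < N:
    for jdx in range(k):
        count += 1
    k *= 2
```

Time complexity: O(n).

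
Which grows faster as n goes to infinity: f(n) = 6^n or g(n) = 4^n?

f(n) = 6^n grows faster: (6/4)^n -> infinity since 6/4 > 1.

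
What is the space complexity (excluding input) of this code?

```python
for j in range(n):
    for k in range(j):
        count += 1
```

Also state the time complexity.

Space complexity: O(1).
Only a constant amount of auxiliary storage is used; nothing grows with n.
Time complexity: O(n^2).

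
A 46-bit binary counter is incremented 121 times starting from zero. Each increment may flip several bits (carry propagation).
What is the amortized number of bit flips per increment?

Bit i flips on every 2^i-th increment, so over 121 increments bit i flips floor(121/2^i) times. Summing over i: total flips < 2 * 121. Amortized: < 2 = O(1) per increment.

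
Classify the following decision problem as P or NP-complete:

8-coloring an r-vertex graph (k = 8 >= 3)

This problem is NP-complete: graph k-coloring for k>=3 is NP-complete by reduction from 3-SAT.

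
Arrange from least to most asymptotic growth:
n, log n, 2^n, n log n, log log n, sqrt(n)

Ordered by growth rate: log log n < log n < sqrt(n) < n < n log n < 2^n.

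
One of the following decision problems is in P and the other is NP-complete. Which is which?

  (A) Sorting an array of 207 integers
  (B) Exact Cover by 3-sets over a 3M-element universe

(A) is P: merge sort runs in O(n log n).
(B) is NP-complete: one of Karp's 21 NP-complete problems.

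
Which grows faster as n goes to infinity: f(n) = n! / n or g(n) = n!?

g(n) = n! grows faster: the ratio n!/(n!/n) = n -> infinity.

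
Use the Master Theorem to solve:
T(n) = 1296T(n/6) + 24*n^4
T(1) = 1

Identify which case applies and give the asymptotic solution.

a=1296, b=6, f(n)=24*n^4.
log_6(1296) = 4, so n^(log_b(a)) = n^4.
f(n) = Theta(n^4), so Case 2 applies.
T(n) = Theta(n^4 log n).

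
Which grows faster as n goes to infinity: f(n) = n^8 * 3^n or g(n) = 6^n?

g(n) = 6^n grows faster: 6^n / (n^8 3^n) = (6/3)^n / n^8 -> infinity since 6/3 > 1.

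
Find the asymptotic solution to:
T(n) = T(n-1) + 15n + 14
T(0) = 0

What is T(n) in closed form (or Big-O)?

Dominant term in sum is 15*sum(i, i=1..n) = 15*n*(n+1)/2 = O(n^2).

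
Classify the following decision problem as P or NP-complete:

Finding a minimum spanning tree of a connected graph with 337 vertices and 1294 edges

This problem is in P: Kruskal's / Prim's algorithms run in polynomial time.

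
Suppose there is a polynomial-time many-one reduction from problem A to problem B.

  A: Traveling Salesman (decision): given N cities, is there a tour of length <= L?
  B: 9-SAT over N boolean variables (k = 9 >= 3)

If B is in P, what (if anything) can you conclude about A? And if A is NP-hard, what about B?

A poly-time reduction A <=_p B means any A-instance can be transformed to a B-instance in poly time.
If B is in P: compose the reduction with B's poly-time algorithm to solve A in poly time, so A is in P.
If A is NP-hard: every NP problem reduces to A, which reduces to B; composing reductions, every NP problem reduces to B, so B is NP-hard.
(Here in fact A is NP-complete and B is NP-complete.)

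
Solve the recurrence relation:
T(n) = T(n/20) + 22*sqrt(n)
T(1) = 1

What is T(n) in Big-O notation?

Each level contributes sqrt(n/20^k). Geometric series with ratio 1/sqrt(20) < 1 sums to O(sqrt(n)).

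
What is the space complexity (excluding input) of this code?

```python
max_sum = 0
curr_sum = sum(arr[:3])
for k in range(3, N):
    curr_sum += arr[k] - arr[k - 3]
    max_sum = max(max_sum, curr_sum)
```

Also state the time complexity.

Space complexity: O(1).
Only a constant amount of auxiliary storage is used; nothing grows with n.
Time complexity: O(n).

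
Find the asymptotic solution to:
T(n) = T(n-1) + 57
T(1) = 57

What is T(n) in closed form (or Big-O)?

Unrolling: T(n) = T(n-1) + 57 = T(n-2) + 2*57 = ... = T(1) + (n-1)*57 = 57 + (n-1)*57 = 57n.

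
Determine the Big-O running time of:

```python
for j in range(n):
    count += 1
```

Time complexity: O(n).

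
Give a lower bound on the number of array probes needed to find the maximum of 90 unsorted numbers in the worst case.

Adversary: any unprobed cell could hold a value larger than everything seen so far. If fewer than 90 cells are probed, the adversary places the max in an unprobed cell. So all 90 cells must be examined; together with 90-1 comparisons this is tight.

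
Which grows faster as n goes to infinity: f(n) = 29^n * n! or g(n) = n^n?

f(n) = 29^n * n! grows faster: by Stirling n! ~ sqrt(2 pi n)(n/e)^n, so 29^n n! / n^n ~ (29/e)^n sqrt(2 pi n) -> infinity since 29/e > 1.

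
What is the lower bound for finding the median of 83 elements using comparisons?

To find the median of 83 elements, every element must be compared at least once, so the lower bound is Omega(n). The BFPRT algorithm achieves O(n), making this tight.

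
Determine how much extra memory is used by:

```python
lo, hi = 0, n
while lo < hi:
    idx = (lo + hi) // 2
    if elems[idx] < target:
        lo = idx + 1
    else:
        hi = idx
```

Space complexity: O(1).
Only a constant amount of auxiliary storage is used; nothing grows with n.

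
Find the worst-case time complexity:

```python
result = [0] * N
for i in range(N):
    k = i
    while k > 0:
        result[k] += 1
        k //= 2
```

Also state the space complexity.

Time complexity: O(n log n).
Space complexity: O(n).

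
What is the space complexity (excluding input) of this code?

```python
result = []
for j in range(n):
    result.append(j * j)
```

Space complexity: O(n).
Auxiliary storage grows linearly with the input size n in the worst case.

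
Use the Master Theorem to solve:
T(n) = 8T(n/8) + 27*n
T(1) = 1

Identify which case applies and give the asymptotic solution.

a=8, b=8, f(n)=27*n.
log_8(8) = 1, so n^(log_b(a)) = n.
f(n) = Theta(n), so Case 2 applies.
T(n) = Theta(n log n).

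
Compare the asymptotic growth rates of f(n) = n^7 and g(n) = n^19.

g(n) = n^19 grows faster: n^19/n^7 = n^12 -> infinity.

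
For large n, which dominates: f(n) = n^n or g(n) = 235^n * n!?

g(n) = 235^n * n! grows faster: by Stirling n! ~ sqrt(2 pi n)(n/e)^n, so 235^n n! / n^n ~ (235/e)^n sqrt(2 pi n) -> infinity since 235/e > 1.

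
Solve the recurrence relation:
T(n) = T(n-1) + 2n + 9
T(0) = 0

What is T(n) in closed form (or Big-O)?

Dominant term in sum is 2*sum(i, i=1..n) = 2*n*(n+1)/2 = O(n^2).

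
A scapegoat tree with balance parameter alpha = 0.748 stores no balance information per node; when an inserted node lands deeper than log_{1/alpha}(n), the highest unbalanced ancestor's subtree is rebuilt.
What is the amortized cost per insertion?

Search/insert path is O(log n). A rebuild of a subtree of size s costs O(s), but with alpha = 0.748 at least Omega(s) insertions must have occurred in that subtree since its last rebuild. Charging O(1) of the rebuild to each such insertion gives O(log n) amortized.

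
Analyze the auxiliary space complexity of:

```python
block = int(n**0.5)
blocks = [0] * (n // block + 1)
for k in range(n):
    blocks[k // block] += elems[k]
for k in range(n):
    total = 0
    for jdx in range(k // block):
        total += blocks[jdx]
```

Space complexity: O(sqrt(n)).
Storage scales with sqrt(n).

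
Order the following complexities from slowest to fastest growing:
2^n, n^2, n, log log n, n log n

Ordered by growth rate: log log n < n < n log n < n^2 < 2^n.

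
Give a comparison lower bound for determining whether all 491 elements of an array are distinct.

In the algebraic decision-tree model, the YES region for element distinctness on 491 elements has 491! connected components (one per ordering). Ben-Or's theorem then gives a lower bound of Omega(log(n!)) = Omega(n log n).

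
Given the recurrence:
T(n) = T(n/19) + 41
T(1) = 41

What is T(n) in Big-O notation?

Each step divides n by 19 and adds 41. After log_19(n) steps, T(n) = O(log n).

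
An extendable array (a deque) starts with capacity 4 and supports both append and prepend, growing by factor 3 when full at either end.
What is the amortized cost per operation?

Growth at either end copies all elements; capacities form a geometric sequence with ratio 3, so total copy cost over n operations is O(n) (two geometric series). Amortized O(1).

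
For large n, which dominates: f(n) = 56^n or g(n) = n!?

g(n) = n! grows faster: n!/56^n -> infinity by Stirling.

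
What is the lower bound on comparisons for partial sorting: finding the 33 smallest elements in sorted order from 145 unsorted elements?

Finding 33 smallest of 145 in sorted order: Omega(145) to identify the 33 smallest, plus Omega(33 log 33) to sort them. Total: Omega(n + k log k).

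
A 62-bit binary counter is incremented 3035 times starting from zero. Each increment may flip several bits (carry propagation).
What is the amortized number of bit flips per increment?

Bit i flips on every 2^i-th increment, so over 3035 increments bit i flips floor(3035/2^i) times. Summing over i: total flips < 2 * 3035. Amortized: < 2 = O(1) per increment.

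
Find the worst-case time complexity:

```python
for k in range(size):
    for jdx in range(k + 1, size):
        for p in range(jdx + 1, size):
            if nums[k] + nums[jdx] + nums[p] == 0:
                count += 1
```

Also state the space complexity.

Time complexity: O(n^3).
Space complexity: O(1).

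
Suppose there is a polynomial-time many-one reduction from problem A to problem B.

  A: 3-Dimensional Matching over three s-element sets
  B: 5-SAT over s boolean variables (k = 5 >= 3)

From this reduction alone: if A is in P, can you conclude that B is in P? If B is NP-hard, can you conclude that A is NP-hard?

A poly-time reduction A <=_p B transfers tractability DOWN (B easy => A easy) and hardness UP (A hard => B hard), not the reverse.
From A in P, the reduction alone does NOT give B in P: any problem in P trivially reduces to SAT, yet SAT is not known to be in P.
From B NP-hard, the reduction alone does NOT give A NP-hard: again, easy problems reduce to hard ones.
(Here in fact A is NP-complete and B is NP-complete.)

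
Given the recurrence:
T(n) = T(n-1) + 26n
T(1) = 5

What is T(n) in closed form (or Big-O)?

Unrolling: T(n) = 5 + 26*(2 + 3 + ... + n) = 5 + 26*(n(n+1)/2 - 1) = O(n^2).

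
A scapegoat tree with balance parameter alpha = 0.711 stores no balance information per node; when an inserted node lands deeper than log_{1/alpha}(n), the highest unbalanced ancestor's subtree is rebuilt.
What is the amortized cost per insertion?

Search/insert path is O(log n). A rebuild of a subtree of size s costs O(s), but with alpha = 0.711 at least Omega(s) insertions must have occurred in that subtree since its last rebuild. Charging O(1) of the rebuild to each such insertion gives O(log n) amortized.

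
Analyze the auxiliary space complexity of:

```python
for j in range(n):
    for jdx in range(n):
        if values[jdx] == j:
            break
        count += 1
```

Space complexity: O(1).
Only a constant amount of auxiliary storage is used; nothing grows with n.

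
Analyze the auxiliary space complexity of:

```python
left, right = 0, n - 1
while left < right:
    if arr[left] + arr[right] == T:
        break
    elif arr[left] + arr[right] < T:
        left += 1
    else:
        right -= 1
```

Space complexity: O(1).
Only a constant amount of auxiliary storage is used; nothing grows with n.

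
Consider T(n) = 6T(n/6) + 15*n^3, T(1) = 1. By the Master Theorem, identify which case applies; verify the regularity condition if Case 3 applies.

a=6, b=6, f(n)=15*n^3.
log_6(6) = 1 < 3.
f(n) = Omega(n^(1+epsilon)) for some epsilon > 0, so Case 3 is the candidate.
Regularity: a*f(n/b) = 6*15*(n/6)^3 = (6/216)*15*n^3 <= c*f(n) with c = 6/216 < 1. Satisfied.
Case 3: T(n) = Theta(n^3).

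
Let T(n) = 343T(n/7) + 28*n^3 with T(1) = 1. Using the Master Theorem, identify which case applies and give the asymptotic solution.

a=343, b=7, f(n)=28*n^3.
log_7(343) = 3, so n^(log_b(a)) = n^3.
f(n) = Theta(n^3), so Case 2 applies.
T(n) = Theta(n^3 log n).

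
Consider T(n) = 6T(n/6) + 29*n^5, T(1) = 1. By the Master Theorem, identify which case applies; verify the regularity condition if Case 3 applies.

a=6, b=6, f(n)=29*n^5.
log_6(6) = 1 < 5.
f(n) = Omega(n^(1+epsilon)) for some epsilon > 0, so Case 3 is the candidate.
Regularity: a*f(n/b) = 6*29*(n/6)^5 = (6/7776)*29*n^5 <= c*f(n) with c = 6/7776 < 1. Satisfied.
Case 3: T(n) = Theta(n^5).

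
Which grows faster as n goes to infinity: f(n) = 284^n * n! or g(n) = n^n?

f(n) = 284^n * n! grows faster: by Stirling n! ~ sqrt(2 pi n)(n/e)^n, so 284^n n! / n^n ~ (284/e)^n sqrt(2 pi n) -> infinity since 284/e > 1.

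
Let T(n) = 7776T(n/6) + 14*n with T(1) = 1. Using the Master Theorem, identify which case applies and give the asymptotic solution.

a=7776, b=6, f(n)=14*n.
log_6(7776) = 5 > 1.
Since f(n) = O(n^1) is polynomially smaller than n^5, Case 1 applies.
T(n) = Theta(n^5).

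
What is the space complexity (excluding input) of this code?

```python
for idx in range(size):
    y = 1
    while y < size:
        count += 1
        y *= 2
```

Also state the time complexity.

Space complexity: O(1).
Only a constant amount of auxiliary storage is used; nothing grows with n.
Time complexity: O(n log n).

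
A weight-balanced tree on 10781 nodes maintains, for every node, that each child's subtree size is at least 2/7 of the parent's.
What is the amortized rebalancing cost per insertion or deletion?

With balance ratio 2/7, tree height is O(log_{7/2}(10781)) = O(log n). A rebalance at a node of size s costs O(s) but requires Omega(s) updates in that subtree to retrigger. Summed over the O(log n) ancestors of the touched leaf, amortized rebalancing is O(log n).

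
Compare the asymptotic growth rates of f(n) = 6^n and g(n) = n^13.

f(n) = 6^n grows faster: any exponential with base > 1 dominates every polynomial.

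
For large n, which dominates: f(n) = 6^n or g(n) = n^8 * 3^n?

f(n) = 6^n grows faster: 6^n / (n^8 3^n) = (6/3)^n / n^8 -> infinity since 6/3 > 1.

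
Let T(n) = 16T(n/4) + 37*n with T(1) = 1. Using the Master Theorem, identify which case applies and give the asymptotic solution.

a=16, b=4, f(n)=37*n.
log_4(16) = 2 > 1.
Since f(n) = O(n^1) is polynomially smaller than n^2, Case 1 applies.
T(n) = Theta(n^2).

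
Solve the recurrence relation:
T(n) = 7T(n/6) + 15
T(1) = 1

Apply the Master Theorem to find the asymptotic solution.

a=7, b=6, f(n)=15. log_6(7) = 1.086. Case 1 of Master Theorem: T(n) = O(n^1.086).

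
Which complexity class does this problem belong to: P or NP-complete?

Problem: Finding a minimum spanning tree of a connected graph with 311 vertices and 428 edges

This problem is in P: Kruskal's / Prim's algorithms run in polynomial time.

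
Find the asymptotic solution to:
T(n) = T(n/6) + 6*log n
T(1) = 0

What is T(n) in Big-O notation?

Each of the log_6(n) levels adds O(log n). T(n) = O(log^2 n).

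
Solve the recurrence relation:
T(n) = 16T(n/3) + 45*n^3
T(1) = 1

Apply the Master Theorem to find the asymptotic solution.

a=16, b=3, f(n)=45*n^3. log_3(16) = 2.524 < 3. Case 3: T(n) = O(n^3).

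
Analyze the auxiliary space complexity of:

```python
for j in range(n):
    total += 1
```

Space complexity: O(1).
Only a constant amount of auxiliary storage is used; nothing grows with n.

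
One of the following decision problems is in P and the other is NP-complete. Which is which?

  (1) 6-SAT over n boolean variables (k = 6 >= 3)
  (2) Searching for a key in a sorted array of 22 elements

(1) is NP-complete: 3-SAT is NP-complete (Cook-Levin); k-SAT for k>=3 reduces from 3-SAT.
(2) is P: binary search runs in O(log n).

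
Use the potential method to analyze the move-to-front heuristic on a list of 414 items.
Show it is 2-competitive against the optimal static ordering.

Let Phi = number of inversions between the MTF list and the optimal static list (0 <= Phi <= C(414,2)). Accessing an element at MTF position k and optimal position j: the move-to-front destroys all k-1 inversions in front of it that are not in front in optimal (>= k-j of them) and creates at most j-1 new ones. Amortized cost <= k + (j-1) - (k-j) = 2j - 1 <= 2 * optimal cost.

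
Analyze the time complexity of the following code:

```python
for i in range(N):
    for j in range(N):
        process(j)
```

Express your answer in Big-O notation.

Time complexity: O(n^2).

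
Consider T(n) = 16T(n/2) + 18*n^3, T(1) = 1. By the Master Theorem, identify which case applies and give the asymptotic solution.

a=16, b=2, f(n)=18*n^3.
log_2(16) = 4 > 3.
Since f(n) = O(n^3) is polynomially smaller than n^4, Case 1 applies.
T(n) = Theta(n^4).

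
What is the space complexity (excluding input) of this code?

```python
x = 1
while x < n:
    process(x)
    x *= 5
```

Space complexity: O(1).
Only a constant amount of auxiliary storage is used; nothing grows with n.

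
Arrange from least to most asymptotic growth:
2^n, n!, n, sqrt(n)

Ordered by growth rate: sqrt(n) < n < 2^n < n!.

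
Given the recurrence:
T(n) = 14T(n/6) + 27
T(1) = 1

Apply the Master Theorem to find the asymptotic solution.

a=14, b=6, f(n)=27. log_6(14) = 1.473. Case 1 of Master Theorem: T(n) = O(n^1.473).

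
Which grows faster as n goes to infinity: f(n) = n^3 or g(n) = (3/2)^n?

g(n) = (3/2)^n grows faster: (3/2)^n is exponential with base 3/2 > 1, dominating every polynomial.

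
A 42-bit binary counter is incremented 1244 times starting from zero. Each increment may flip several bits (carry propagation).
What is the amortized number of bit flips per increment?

Bit i flips on every 2^i-th increment, so over 1244 increments bit i flips floor(1244/2^i) times. Summing over i: total flips < 2 * 1244. Amortized: < 2 = O(1) per increment.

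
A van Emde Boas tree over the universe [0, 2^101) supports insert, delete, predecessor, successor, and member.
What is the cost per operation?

vEB recursively partitions [0, 2535301200456458802993406410752) into sqrt(u) clusters of size sqrt(u). Each operation recurses into either one cluster or the summary, never both: T(u) = T(sqrt(u)) + O(1) => T(u) = O(log log u) = O(log 101). This is worst-case, not just amortized.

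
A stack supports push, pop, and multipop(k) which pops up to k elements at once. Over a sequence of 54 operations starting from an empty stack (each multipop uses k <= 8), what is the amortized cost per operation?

Each element is pushed exactly once and popped at most once (whether by pop or as part of a multipop). So the total number of individual pops over the whole sequence is at most the number of pushes, which is at most 54. Total work <= 2 * 54, hence O(1) amortized per operation.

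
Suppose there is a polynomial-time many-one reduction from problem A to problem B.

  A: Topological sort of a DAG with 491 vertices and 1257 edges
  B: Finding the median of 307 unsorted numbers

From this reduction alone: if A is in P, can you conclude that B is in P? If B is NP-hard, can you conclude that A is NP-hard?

A poly-time reduction A <=_p B transfers tractability DOWN (B easy => A easy) and hardness UP (A hard => B hard), not the reverse.
From A in P, the reduction alone does NOT give B in P: any problem in P trivially reduces to SAT, yet SAT is not known to be in P.
From B NP-hard, the reduction alone does NOT give A NP-hard: again, easy problems reduce to hard ones.
(Here in fact A is P and B is P.)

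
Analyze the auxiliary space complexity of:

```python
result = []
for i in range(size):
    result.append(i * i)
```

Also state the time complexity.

Space complexity: O(n).
Auxiliary storage grows linearly with the input size n in the worst case.
Time complexity: O(n).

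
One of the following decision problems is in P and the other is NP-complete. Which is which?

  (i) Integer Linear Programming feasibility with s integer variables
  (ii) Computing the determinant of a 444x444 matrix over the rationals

(i) is NP-complete: ILP feasibility is NP-complete (LP relaxation is in P).
(ii) is P: Gaussian elimination runs in O(n^3).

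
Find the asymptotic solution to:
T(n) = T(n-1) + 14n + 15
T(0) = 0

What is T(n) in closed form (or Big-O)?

Dominant term in sum is 14*sum(i, i=1..n) = 14*n*(n+1)/2 = O(n^2).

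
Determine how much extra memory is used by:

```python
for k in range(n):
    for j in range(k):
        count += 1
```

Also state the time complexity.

Space complexity: O(1).
Only a constant amount of auxiliary storage is used; nothing grows with n.
Time complexity: O(n^2).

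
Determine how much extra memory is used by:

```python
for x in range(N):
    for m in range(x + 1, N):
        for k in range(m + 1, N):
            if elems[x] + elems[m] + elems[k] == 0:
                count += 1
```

Space complexity: O(1).
Only a constant amount of auxiliary storage is used; nothing grows with n.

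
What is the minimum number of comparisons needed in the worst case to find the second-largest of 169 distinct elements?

Lower bound: finding the max needs 169-1 comparisons. By the adversary weight-doubling argument, the max must personally win >= ceil(log_2(169)) = 8 comparisons; the 2nd-largest is among those 8 losers, needing 8-1 more comparisons. Total >= 169-1 + 8-1 = 175. A balanced knockout tournament achieves this.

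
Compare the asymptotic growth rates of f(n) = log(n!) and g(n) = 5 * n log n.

f(n) = log(n!) and g(n) = 5 * n log n are Theta of each other: Stirling: log(n!) = n log n - n + O(log n) = Theta(n log n); the constant 5 doesn't change the Theta class.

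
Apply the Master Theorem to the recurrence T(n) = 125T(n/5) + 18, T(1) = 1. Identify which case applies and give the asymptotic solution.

a=125, b=5, f(n)=18.
log_5(125) = 3 > 0.
Since f(n) = O(n^0) is polynomially smaller than n^3, Case 1 applies.
T(n) = Theta(n^3).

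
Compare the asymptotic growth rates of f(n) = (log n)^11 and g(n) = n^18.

g(n) = n^18 grows faster: any positive polynomial dominates any polylog.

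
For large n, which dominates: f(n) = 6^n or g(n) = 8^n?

g(n) = 8^n grows faster: (8/6)^n -> infinity since 8/6 > 1.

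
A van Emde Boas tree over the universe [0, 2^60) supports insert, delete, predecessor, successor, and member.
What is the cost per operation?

vEB recursively partitions [0, 1152921504606846976) into sqrt(u) clusters of size sqrt(u). Each operation recurses into either one cluster or the summary, never both: T(u) = T(sqrt(u)) + O(1) => T(u) = O(log log u) = O(log 60). This is worst-case, not just amortized.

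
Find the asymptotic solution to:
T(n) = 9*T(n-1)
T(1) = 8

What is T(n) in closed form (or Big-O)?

Each step multiplies by 9. T(n) = T(1)*9^(n-1) = 8*9^(n-1).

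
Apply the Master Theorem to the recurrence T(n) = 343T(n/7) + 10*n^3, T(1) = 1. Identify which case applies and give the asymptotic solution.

a=343, b=7, f(n)=10*n^3.
log_7(343) = 3, so n^(log_b(a)) = n^3.
f(n) = Theta(n^3), so Case 2 applies.
T(n) = Theta(n^3 log n).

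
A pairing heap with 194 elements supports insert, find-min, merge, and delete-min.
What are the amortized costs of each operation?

Pairing heaps are self-adjusting heap-ordered trees. Insert and merge link two roots: O(1). Find-min reads the root: O(1). Delete-min removes the root, then pairs children in two passes; amortized cost is O(log 194) = O(log n).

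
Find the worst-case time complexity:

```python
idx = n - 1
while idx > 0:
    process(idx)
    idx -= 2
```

Time complexity: O(n).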